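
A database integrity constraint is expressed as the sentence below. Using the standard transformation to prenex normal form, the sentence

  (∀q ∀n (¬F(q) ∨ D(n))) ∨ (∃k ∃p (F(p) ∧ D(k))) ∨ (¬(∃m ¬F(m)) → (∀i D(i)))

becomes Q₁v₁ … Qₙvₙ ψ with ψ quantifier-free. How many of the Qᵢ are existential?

Eliminate → and ↔ using ¬ and ∨.
  (∀q ∀n (¬F(q) ∨ D(n))) ∨ (∃k ∃p (F(p) ∧ D(k))) ∨ ¬¬(∃m ¬F(m)) ∨ (∀i D(i))
Move each ¬ inward, flipping quantifiers it crosses:
  (∀q ∀n (¬F(q) ∨ D(n))) ∨ (∃k ∃p (F(p) ∧ D(k))) ∨ (∃m ¬F(m)) ∨ (∀i D(i))
All bound variables are already distinct, so no renaming is needed.
Pull the quantifiers to the front (each side's bound variable is not free in the other side):
  ∀q ∀n ∃k ∃p ∃m ∀i (¬F(q) ∨ D(n) ∨ F(p) ∧ D(k) ∨ ¬F(m) ∨ D(i))
The prefix is ∀q ∀n ∃k ∃p ∃m ∀i: 3 universal, 3 existential.

3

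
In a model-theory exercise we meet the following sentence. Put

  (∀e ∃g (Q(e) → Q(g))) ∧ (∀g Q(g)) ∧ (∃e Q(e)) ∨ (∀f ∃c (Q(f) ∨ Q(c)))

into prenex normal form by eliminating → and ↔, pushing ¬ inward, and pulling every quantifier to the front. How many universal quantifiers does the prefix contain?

Rewrite implications/biconditionals: A → B as ¬A ∨ B.
  (∀e ∃g (¬Q(e) ∨ Q(g))) ∧ (∀g Q(g)) ∧ (∃e Q(e)) ∨ (∀f ∃c (Q(f) ∨ Q(c)))
Give each quantifier a distinct variable: g↦w, e↦p.
  (∀e ∃g (¬Q(e) ∨ Q(g))) ∧ (∀w Q(w)) ∧ (∃p Q(p)) ∨ (∀f ∃c (Q(f) ∨ Q(c)))
Pull the quantifiers to the front (each side's bound variable is not free in the other side):
  ∀e ∃g ∀w ∃p ∀f ∃c ((¬Q(e) ∨ Q(g)) ∧ Q(w) ∧ Q(p) ∨ Q(f) ∨ Q(c))
The prefix is ∀e ∃g ∀w ∃p ∀f ∃c: 3 universal, 3 existential.

3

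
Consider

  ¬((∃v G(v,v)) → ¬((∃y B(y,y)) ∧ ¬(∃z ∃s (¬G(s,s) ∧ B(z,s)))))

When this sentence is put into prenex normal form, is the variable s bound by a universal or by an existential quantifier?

universal

First replace A → B with ¬A ∨ B.
  ¬(¬(∃v G(v,v)) ∨ ¬((∃y B(y,y)) ∧ ¬(∃z ∃s (¬G(s,s) ∧ B(z,s)))))
Drive negations inward (¬∀x A ≡ ∃x ¬A, ¬∃x A ≡ ∀x ¬A, De Morgan for ∧/∨):
  (∃v G(v,v)) ∧ (∃y B(y,y)) ∧ (∀z ∀s (G(s,s) ∨ ¬B(z,s)))
Finally move all quantifiers to the prefix:
  ∃v ∃y ∀z ∀s (G(v,v) ∧ B(y,y) ∧ (G(s,s) ∨ ¬B(z,s)))
The quantifier ∃s sits under an odd number of negations (counting the antecedent side of each →), so it flips to ∀s.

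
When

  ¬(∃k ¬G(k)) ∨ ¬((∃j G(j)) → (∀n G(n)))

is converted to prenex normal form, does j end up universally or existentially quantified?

existential

Rewrite implications/biconditionals: A → B as ¬A ∨ B.
  ¬(∃k ¬G(k)) ∨ ¬(¬(∃j G(j)) ∨ (∀n G(n)))
Push ¬ through the quantifiers and connectives to reach negation normal form:
  (∀k G(k)) ∨ (∃j G(j)) ∧ (∃n ¬G(n))
Pull the quantifiers to the front (each side's bound variable is not free in the other side):
  ∀k ∃j ∃n (G(k) ∨ G(j) ∧ ¬G(n))
The quantifier ∃j sits under an even number of negations (counting the antecedent side of each →), so it remains existential.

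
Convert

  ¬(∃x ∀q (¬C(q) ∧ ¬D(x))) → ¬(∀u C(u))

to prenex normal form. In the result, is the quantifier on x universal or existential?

Eliminate → and ↔ using ¬ and ∨.
  ¬¬(∃x ∀q (¬C(q) ∧ ¬D(x))) ∨ ¬(∀u C(u))
Drive negations inward (¬∀x A ≡ ∃x ¬A, ¬∃x A ≡ ∀x ¬A, De Morgan for ∧/∨):
  (∃x ∀q (¬C(q) ∧ ¬D(x))) ∨ (∃u ¬C(u))
Pull the quantifiers to the front (each side's bound variable is not free in the other side):
  ∃x ∀q ∃u (¬C(q) ∧ ¬D(x) ∨ ¬C(u))
The quantifier ∃x sits under an even number of negations (counting the antecedent side of each →), so it remains existential.

existential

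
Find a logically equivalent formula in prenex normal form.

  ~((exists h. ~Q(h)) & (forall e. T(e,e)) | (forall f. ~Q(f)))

Drive negations inward (¬∀x A ≡ ∃x ¬A, ¬∃x A ≡ ∀x ¬A, De Morgan for ∧/∨):
  ((forall h. Q(h)) | (exists e. ~T(e,e))) & (exists f. Q(f))
Extract every quantifier outward, since the variables are now distinct and don't occur free across branches:
  forall h. exists e. exists f. ((Q(h) | ~T(e,e)) & Q(f))

forall h. exists e. exists f. ((Q(h) | ~T(e,e)) & Q(f))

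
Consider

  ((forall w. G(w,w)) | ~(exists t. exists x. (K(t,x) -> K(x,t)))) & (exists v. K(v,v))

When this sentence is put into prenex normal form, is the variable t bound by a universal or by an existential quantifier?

Rewrite implications/biconditionals: A → B as ¬A ∨ B.
  ((forall w. G(w,w)) | ~(exists t. exists x. (~K(t,x) | K(x,t)))) & (exists v. K(v,v))
Drive negations inward (¬∀x A ≡ ∃x ¬A, ¬∃x A ≡ ∀x ¬A, De Morgan for ∧/∨):
  ((forall w. G(w,w)) | (forall t. forall x. (K(t,x) & ~K(x,t)))) & (exists v. K(v,v))
All bound variables are already distinct, so no renaming is needed.
Finally move all quantifiers to the prefix:
  forall w. forall t. forall x. exists v. ((G(w,w) | K(t,x) & ~K(x,t)) & K(v,v))
The quantifier exists t sits under an odd number of negations (counting the antecedent side of each →), so it flips to forall t.

universal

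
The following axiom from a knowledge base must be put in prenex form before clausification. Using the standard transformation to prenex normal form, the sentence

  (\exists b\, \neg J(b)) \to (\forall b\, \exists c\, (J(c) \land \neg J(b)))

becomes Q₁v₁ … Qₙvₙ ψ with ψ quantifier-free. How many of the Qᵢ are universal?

2

Rewrite implications/biconditionals: A → B as ¬A ∨ B.
  \neg (\exists b\, \neg J(b)) \lor (\forall b\, \exists c\, (J(c) \land \neg J(b)))
Move each ¬ inward, flipping quantifiers it crosses:
  (\forall b\, J(b)) \lor (\forall b\, \exists c\, (J(c) \land \neg J(b)))
Rename bound variables to avoid capture: b↦w.
  (\forall b\, J(b)) \lor (\forall w\, \exists c\, (J(c) \land \neg J(w)))
Pull the quantifiers to the front (each side's bound variable is not free in the other side):
  \forall b\, \forall w\, \exists c\, (J(b) \lor J(c) \land \neg J(w))
The prefix is \forall b \forall w \exists c: 2 universal, 1 existential.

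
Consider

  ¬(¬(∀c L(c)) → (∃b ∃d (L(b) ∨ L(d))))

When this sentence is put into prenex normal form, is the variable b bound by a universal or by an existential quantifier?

universal

First replace A → B with ¬A ∨ B.
  ¬(¬¬(∀c L(c)) ∨ (∃b ∃d (L(b) ∨ L(d))))
Move each ¬ inward, flipping quantifiers it crosses:
  (∃c ¬L(c)) ∧ (∀b ∀d (¬L(b) ∧ ¬L(d)))
All bound variables are already distinct, so no renaming is needed.
Pull the quantifiers to the front (each side's bound variable is not free in the other side):
  ∃c ∀b ∀d (¬L(c) ∧ ¬L(b) ∧ ¬L(d))
The quantifier ∃b sits under an odd number of negations (counting the antecedent side of each →), so it flips to ∀b.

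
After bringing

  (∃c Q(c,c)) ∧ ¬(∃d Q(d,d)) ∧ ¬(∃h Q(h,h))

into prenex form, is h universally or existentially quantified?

universal

Move each ¬ inward, flipping quantifiers it crosses:
  (∃c Q(c,c)) ∧ (∀d ¬Q(d,d)) ∧ (∀h ¬Q(h,h))
Extract every quantifier outward, since the variables are now distinct and don't occur free across branches:
  ∃c ∀d ∀h (Q(c,c) ∧ ¬Q(d,d) ∧ ¬Q(h,h))
The quantifier ∃h sits under an odd number of negations, so it flips to ∀h.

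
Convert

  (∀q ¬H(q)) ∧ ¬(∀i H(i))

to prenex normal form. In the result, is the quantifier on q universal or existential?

Drive negations inward (¬∀x A ≡ ∃x ¬A, ¬∃x A ≡ ∀x ¬A, De Morgan for ∧/∨):
  (∀q ¬H(q)) ∧ (∃i ¬H(i))
All bound variables are already distinct, so no renaming is needed.
Finally move all quantifiers to the prefix:
  ∀q ∃i (¬H(q) ∧ ¬H(i))
The quantifier ∀q sits under an even number of negations, so it remains universal.

universal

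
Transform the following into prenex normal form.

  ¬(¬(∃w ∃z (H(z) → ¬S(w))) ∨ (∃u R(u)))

Rewrite implications/biconditionals: A → B as ¬A ∨ B.
  ¬(¬(∃w ∃z (¬H(z) ∨ ¬S(w))) ∨ (∃u R(u)))
Drive negations inward (¬∀x A ≡ ∃x ¬A, ¬∃x A ≡ ∀x ¬A, De Morgan for ∧/∨):
  (∃w ∃z (¬H(z) ∨ ¬S(w))) ∧ (∀u ¬R(u))
Pull the quantifiers to the front (each side's bound variable is not free in the other side):
  ∃w ∃z ∀u ((¬H(z) ∨ ¬S(w)) ∧ ¬R(u))

∃w ∃z ∀u ((¬H(z) ∨ ¬S(w)) ∧ ¬R(u))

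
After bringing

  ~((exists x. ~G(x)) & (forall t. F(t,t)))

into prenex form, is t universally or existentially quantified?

Drive negations inward (¬∀x A ≡ ∃x ¬A, ¬∃x A ≡ ∀x ¬A, De Morgan for ∧/∨):
  (forall x. G(x)) | (exists t. ~F(t,t))
All bound variables are already distinct, so no renaming is needed.
Finally move all quantifiers to the prefix:
  forall x. exists t. (G(x) | ~F(t,t))
The quantifier forall t sits under an odd number of negations, so it flips to exists t.

existential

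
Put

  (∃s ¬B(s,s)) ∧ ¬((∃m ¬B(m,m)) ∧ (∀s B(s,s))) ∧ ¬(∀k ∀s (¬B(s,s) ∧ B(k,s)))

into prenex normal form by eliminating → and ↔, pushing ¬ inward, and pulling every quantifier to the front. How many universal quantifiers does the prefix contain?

Move each ¬ inward, flipping quantifiers it crosses:
  (∃s ¬B(s,s)) ∧ ((∀m B(m,m)) ∨ (∃s ¬B(s,s))) ∧ (∃k ∃s (B(s,s) ∨ ¬B(k,s)))
Standardize variables apart so no two quantifiers bind the same name: s↦x, s↦z.
  (∃s ¬B(s,s)) ∧ ((∀m B(m,m)) ∨ (∃x ¬B(x,x))) ∧ (∃k ∃z (B(z,z) ∨ ¬B(k,z)))
Finally move all quantifiers to the prefix:
  ∃s ∀m ∃x ∃k ∃z (¬B(s,s) ∧ (B(m,m) ∨ ¬B(x,x)) ∧ (B(z,z) ∨ ¬B(k,z)))
The prefix is ∃s ∀m ∃x ∃k ∃z: 1 universal, 4 existential.

1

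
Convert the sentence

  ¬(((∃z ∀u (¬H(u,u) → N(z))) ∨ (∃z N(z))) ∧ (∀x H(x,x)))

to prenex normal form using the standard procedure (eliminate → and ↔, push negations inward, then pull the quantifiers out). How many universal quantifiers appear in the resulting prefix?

2

Rewrite implications/biconditionals: A → B as ¬A ∨ B.
  ¬(((∃z ∀u (¬¬H(u,u) ∨ N(z))) ∨ (∃z N(z))) ∧ (∀x H(x,x)))
Drive negations inward (¬∀x A ≡ ∃x ¬A, ¬∃x A ≡ ∀x ¬A, De Morgan for ∧/∨):
  (∀z ∃u (¬H(u,u) ∧ ¬N(z))) ∧ (∀z ¬N(z)) ∨ (∃x ¬H(x,x))
Standardize variables apart so no two quantifiers bind the same name: z↦w1.
  (∀z ∃u (¬H(u,u) ∧ ¬N(z))) ∧ (∀w1 ¬N(w1)) ∨ (∃x ¬H(x,x))
Finally move all quantifiers to the prefix:
  ∀z ∃u ∀w1 ∃x (¬H(u,u) ∧ ¬N(z) ∧ ¬N(w1) ∨ ¬H(x,x))
The prefix is ∀z ∃u ∀w1 ∃x: 2 universal, 2 existential.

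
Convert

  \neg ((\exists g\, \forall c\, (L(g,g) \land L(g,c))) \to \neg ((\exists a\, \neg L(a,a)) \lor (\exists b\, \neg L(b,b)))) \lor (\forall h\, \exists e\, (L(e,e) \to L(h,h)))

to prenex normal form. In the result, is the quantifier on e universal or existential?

existential

First replace A → B with ¬A ∨ B.
  \neg (\neg (\exists g\, \forall c\, (L(g,g) \land L(g,c))) \lor \neg ((\exists a\, \neg L(a,a)) \lor (\exists b\, \neg L(b,b)))) \lor (\forall h\, \exists e\, (\neg L(e,e) \lor L(h,h)))
Push ¬ through the quantifiers and connectives to reach negation normal form:
  (\exists g\, \forall c\, (L(g,g) \land L(g,c))) \land ((\exists a\, \neg L(a,a)) \lor (\exists b\, \neg L(b,b))) \lor (\forall h\, \exists e\, (\neg L(e,e) \lor L(h,h)))
All bound variables are already distinct, so no renaming is needed.
Extract every quantifier outward, since the variables are now distinct and don't occur free across branches:
  \exists g\, \forall c\, \exists a\, \exists b\, \forall h\, \exists e\, (L(g,g) \land L(g,c) \land (\neg L(a,a) \lor \neg L(b,b)) \lor \neg L(e,e) \lor L(h,h))
The quantifier \exists e sits under an even number of negations (counting the antecedent side of each →), so it remains existential.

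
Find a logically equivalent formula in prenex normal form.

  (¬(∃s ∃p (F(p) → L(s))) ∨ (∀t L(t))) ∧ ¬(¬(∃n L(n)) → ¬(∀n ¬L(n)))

∀s ∀p ∀t ∀n ∀y1 ((F(p) ∧ ¬L(s) ∨ L(t)) ∧ ¬L(n) ∧ ¬L(y1))

Eliminate → and ↔ using ¬ and ∨.
  (¬(∃s ∃p (¬F(p) ∨ L(s))) ∨ (∀t L(t))) ∧ ¬(¬¬(∃n L(n)) ∨ ¬(∀n ¬L(n)))
Move each ¬ inward, flipping quantifiers it crosses:
  ((∀s ∀p (F(p) ∧ ¬L(s))) ∨ (∀t L(t))) ∧ (∀n ¬L(n)) ∧ (∀n ¬L(n))
Give each quantifier a distinct variable: n↦y1.
  ((∀s ∀p (F(p) ∧ ¬L(s))) ∨ (∀t L(t))) ∧ (∀n ¬L(n)) ∧ (∀y1 ¬L(y1))
Pull the quantifiers to the front (each side's bound variable is not free in the other side):
  ∀s ∀p ∀t ∀n ∀y1 ((F(p) ∧ ¬L(s) ∨ L(t)) ∧ ¬L(n) ∧ ¬L(y1))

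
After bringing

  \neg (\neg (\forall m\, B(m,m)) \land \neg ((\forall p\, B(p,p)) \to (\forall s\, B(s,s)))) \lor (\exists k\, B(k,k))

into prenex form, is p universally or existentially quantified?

First replace A → B with ¬A ∨ B.
  \neg (\neg (\forall m\, B(m,m)) \land \neg (\neg (\forall p\, B(p,p)) \lor (\forall s\, B(s,s)))) \lor (\exists k\, B(k,k))
Push ¬ through the quantifiers and connectives to reach negation normal form:
  (\forall m\, B(m,m)) \lor (\exists p\, \neg B(p,p)) \lor (\forall s\, B(s,s)) \lor (\exists k\, B(k,k))
All bound variables are already distinct, so no renaming is needed.
Finally move all quantifiers to the prefix:
  \forall m\, \exists p\, \forall s\, \exists k\, (B(m,m) \lor \neg B(p,p) \lor B(s,s) \lor B(k,k))
The quantifier \forall p sits under an odd number of negations (counting the antecedent side of each →), so it flips to \exists p.

existential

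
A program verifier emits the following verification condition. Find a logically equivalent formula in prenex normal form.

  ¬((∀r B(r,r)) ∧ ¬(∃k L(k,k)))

∃r ∃k (¬B(r,r) ∨ L(k,k))

Drive negations inward (¬∀x A ≡ ∃x ¬A, ¬∃x A ≡ ∀x ¬A, De Morgan for ∧/∨):
  (∃r ¬B(r,r)) ∨ (∃k L(k,k))
All bound variables are already distinct, so no renaming is needed.
Extract every quantifier outward, since the variables are now distinct and don't occur free across branches:
  ∃r ∃k (¬B(r,r) ∨ L(k,k))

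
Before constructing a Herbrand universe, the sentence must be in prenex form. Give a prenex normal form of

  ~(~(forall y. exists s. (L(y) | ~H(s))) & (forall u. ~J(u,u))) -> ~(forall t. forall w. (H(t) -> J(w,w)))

exists y. forall s. forall u. exists t. exists w. (~L(y) & H(s) & ~J(u,u) | H(t) & ~J(w,w))

First replace A → B with ¬A ∨ B.
  ~~(~(forall y. exists s. (L(y) | ~H(s))) & (forall u. ~J(u,u))) | ~(forall t. forall w. (~H(t) | J(w,w)))
Move each ¬ inward, flipping quantifiers it crosses:
  (exists y. forall s. (~L(y) & H(s))) & (forall u. ~J(u,u)) | (exists t. exists w. (H(t) & ~J(w,w)))
All bound variables are already distinct, so no renaming is needed.
Pull the quantifiers to the front (each side's bound variable is not free in the other side):
  exists y. forall s. forall u. exists t. exists w. (~L(y) & H(s) & ~J(u,u) | H(t) & ~J(w,w))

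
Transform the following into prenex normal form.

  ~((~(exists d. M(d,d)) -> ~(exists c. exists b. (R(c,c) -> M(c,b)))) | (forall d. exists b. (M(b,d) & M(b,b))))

forall d. exists c. exists b. exists z. forall p. (~M(d,d) & (~R(c,c) | M(c,b)) & (~M(p,z) | ~M(p,p)))

Eliminate → and ↔ using ¬ and ∨.
  ~(~~(exists d. M(d,d)) | ~(exists c. exists b. (~R(c,c) | M(c,b))) | (forall d. exists b. (M(b,d) & M(b,b))))
Move each ¬ inward, flipping quantifiers it crosses:
  (forall d. ~M(d,d)) & (exists c. exists b. (~R(c,c) | M(c,b))) & (exists d. forall b. (~M(b,d) | ~M(b,b)))
Standardize variables apart so no two quantifiers bind the same name: d↦z, b↦p.
  (forall d. ~M(d,d)) & (exists c. exists b. (~R(c,c) | M(c,b))) & (exists z. forall p. (~M(p,z) | ~M(p,p)))
Finally move all quantifiers to the prefix:
  forall d. exists c. exists b. exists z. forall p. (~M(d,d) & (~R(c,c) | M(c,b)) & (~M(p,z) | ~M(p,p)))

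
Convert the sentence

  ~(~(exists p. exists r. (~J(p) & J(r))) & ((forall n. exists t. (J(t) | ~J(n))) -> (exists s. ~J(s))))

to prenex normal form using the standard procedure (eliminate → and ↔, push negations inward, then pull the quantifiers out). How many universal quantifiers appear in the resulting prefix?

2

Rewrite implications/biconditionals: A → B as ¬A ∨ B.
  ~(~(exists p. exists r. (~J(p) & J(r))) & (~(forall n. exists t. (J(t) | ~J(n))) | (exists s. ~J(s))))
Push ¬ through the quantifiers and connectives to reach negation normal form:
  (exists p. exists r. (~J(p) & J(r))) | (forall n. exists t. (J(t) | ~J(n))) & (forall s. J(s))
All bound variables are already distinct, so no renaming is needed.
Finally move all quantifiers to the prefix:
  exists p. exists r. forall n. exists t. forall s. (~J(p) & J(r) | (J(t) | ~J(n)) & J(s))
The prefix is exists p exists r forall n exists t forall s: 2 universal, 3 existential.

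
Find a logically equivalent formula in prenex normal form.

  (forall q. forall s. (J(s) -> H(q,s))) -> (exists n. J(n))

exists q. exists s. exists n. (J(s) & ~H(q,s) | J(n))

Rewrite implications/biconditionals: A → B as ¬A ∨ B.
  ~(forall q. forall s. (~J(s) | H(q,s))) | (exists n. J(n))
Push ¬ through the quantifiers and connectives to reach negation normal form:
  (exists q. exists s. (J(s) & ~H(q,s))) | (exists n. J(n))
All bound variables are already distinct, so no renaming is needed.
Extract every quantifier outward, since the variables are now distinct and don't occur free across branches:
  exists q. exists s. exists n. (J(s) & ~H(q,s) | J(n))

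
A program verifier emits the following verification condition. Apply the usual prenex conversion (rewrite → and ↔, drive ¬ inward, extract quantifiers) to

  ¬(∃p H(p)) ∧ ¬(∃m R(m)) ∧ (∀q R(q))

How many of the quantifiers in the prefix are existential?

0

Drive negations inward (¬∀x A ≡ ∃x ¬A, ¬∃x A ≡ ∀x ¬A, De Morgan for ∧/∨):
  (∀p ¬H(p)) ∧ (∀m ¬R(m)) ∧ (∀q R(q))
All bound variables are already distinct, so no renaming is needed.
Extract every quantifier outward, since the variables are now distinct and don't occur free across branches:
  ∀p ∀m ∀q (¬H(p) ∧ ¬R(m) ∧ R(q))
The prefix is ∀p ∀m ∀q: 3 universal, 0 existential.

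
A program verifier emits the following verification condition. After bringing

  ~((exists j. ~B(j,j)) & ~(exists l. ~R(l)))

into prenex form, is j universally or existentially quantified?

Move each ¬ inward, flipping quantifiers it crosses:
  (forall j. B(j,j)) | (exists l. ~R(l))
All bound variables are already distinct, so no renaming is needed.
Extract every quantifier outward, since the variables are now distinct and don't occur free across branches:
  forall j. exists l. (B(j,j) | ~R(l))
The quantifier exists j sits under an odd number of negations, so it flips to forall j.

universal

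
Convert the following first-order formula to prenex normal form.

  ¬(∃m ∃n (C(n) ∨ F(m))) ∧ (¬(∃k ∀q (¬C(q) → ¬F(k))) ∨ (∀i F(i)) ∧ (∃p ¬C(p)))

∀m ∀n ∀k ∃q ∀i ∃p (¬C(n) ∧ ¬F(m) ∧ (¬C(q) ∧ F(k) ∨ F(i) ∧ ¬C(p)))

First replace A → B with ¬A ∨ B.
  ¬(∃m ∃n (C(n) ∨ F(m))) ∧ (¬(∃k ∀q (¬¬C(q) ∨ ¬F(k))) ∨ (∀i F(i)) ∧ (∃p ¬C(p)))
Drive negations inward (¬∀x A ≡ ∃x ¬A, ¬∃x A ≡ ∀x ¬A, De Morgan for ∧/∨):
  (∀m ∀n (¬C(n) ∧ ¬F(m))) ∧ ((∀k ∃q (¬C(q) ∧ F(k))) ∨ (∀i F(i)) ∧ (∃p ¬C(p)))
Pull the quantifiers to the front (each side's bound variable is not free in the other side):
  ∀m ∀n ∀k ∃q ∀i ∃p (¬C(n) ∧ ¬F(m) ∧ (¬C(q) ∧ F(k) ∨ F(i) ∧ ¬C(p)))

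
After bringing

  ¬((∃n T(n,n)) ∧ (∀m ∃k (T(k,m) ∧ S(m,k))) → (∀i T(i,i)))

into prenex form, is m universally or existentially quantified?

universal

Eliminate → and ↔ using ¬ and ∨.
  ¬(¬((∃n T(n,n)) ∧ (∀m ∃k (T(k,m) ∧ S(m,k)))) ∨ (∀i T(i,i)))
Push ¬ through the quantifiers and connectives to reach negation normal form:
  (∃n T(n,n)) ∧ (∀m ∃k (T(k,m) ∧ S(m,k))) ∧ (∃i ¬T(i,i))
All bound variables are already distinct, so no renaming is needed.
Extract every quantifier outward, since the variables are now distinct and don't occur free across branches:
  ∃n ∀m ∃k ∃i (T(n,n) ∧ T(k,m) ∧ S(m,k) ∧ ¬T(i,i))
The quantifier ∀m sits under an even number of negations (counting the antecedent side of each →), so it remains universal.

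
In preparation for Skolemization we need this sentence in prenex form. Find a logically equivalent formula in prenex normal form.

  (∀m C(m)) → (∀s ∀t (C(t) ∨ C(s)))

∃m ∀s ∀t (¬C(m) ∨ C(t) ∨ C(s))

First replace A → B with ¬A ∨ B.
  ¬(∀m C(m)) ∨ (∀s ∀t (C(t) ∨ C(s)))
Drive negations inward (¬∀x A ≡ ∃x ¬A, ¬∃x A ≡ ∀x ¬A, De Morgan for ∧/∨):
  (∃m ¬C(m)) ∨ (∀s ∀t (C(t) ∨ C(s)))
All bound variables are already distinct, so no renaming is needed.
Pull the quantifiers to the front (each side's bound variable is not free in the other side):
  ∃m ∀s ∀t (¬C(m) ∨ C(t) ∨ C(s))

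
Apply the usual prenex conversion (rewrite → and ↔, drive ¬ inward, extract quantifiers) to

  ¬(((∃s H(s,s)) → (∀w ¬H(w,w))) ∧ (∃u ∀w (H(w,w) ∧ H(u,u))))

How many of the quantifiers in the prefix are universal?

Eliminate → and ↔ using ¬ and ∨.
  ¬((¬(∃s H(s,s)) ∨ (∀w ¬H(w,w))) ∧ (∃u ∀w (H(w,w) ∧ H(u,u))))
Push ¬ through the quantifiers and connectives to reach negation normal form:
  (∃s H(s,s)) ∧ (∃w H(w,w)) ∨ (∀u ∃w (¬H(w,w) ∨ ¬H(u,u)))
Give each quantifier a distinct variable: w↦c.
  (∃s H(s,s)) ∧ (∃w H(w,w)) ∨ (∀u ∃c (¬H(c,c) ∨ ¬H(u,u)))
Extract every quantifier outward, since the variables are now distinct and don't occur free across branches:
  ∃s ∃w ∀u ∃c (H(s,s) ∧ H(w,w) ∨ ¬H(c,c) ∨ ¬H(u,u))
The prefix is ∃s ∃w ∀u ∃c: 1 universal, 3 existential.

1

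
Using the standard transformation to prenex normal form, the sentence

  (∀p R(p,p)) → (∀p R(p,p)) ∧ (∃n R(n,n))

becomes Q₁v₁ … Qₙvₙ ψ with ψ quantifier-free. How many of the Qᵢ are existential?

2

Rewrite implications/biconditionals: A → B as ¬A ∨ B.
  ¬(∀p R(p,p)) ∨ (∀p R(p,p)) ∧ (∃n R(n,n))
Drive negations inward (¬∀x A ≡ ∃x ¬A, ¬∃x A ≡ ∀x ¬A, De Morgan for ∧/∨):
  (∃p ¬R(p,p)) ∨ (∀p R(p,p)) ∧ (∃n R(n,n))
Give each quantifier a distinct variable: p↦y1.
  (∃p ¬R(p,p)) ∨ (∀y1 R(y1,y1)) ∧ (∃n R(n,n))
Finally move all quantifiers to the prefix:
  ∃p ∀y1 ∃n (¬R(p,p) ∨ R(y1,y1) ∧ R(n,n))
The prefix is ∃p ∀y1 ∃n: 1 universal, 2 existential.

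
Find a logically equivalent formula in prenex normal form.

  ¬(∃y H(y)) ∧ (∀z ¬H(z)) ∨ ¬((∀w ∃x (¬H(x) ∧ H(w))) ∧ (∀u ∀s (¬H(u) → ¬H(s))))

∀y ∀z ∃w ∀x ∃u ∃s (¬H(y) ∧ ¬H(z) ∨ H(x) ∨ ¬H(w) ∨ ¬H(u) ∧ H(s))

First replace A → B with ¬A ∨ B.
  ¬(∃y H(y)) ∧ (∀z ¬H(z)) ∨ ¬((∀w ∃x (¬H(x) ∧ H(w))) ∧ (∀u ∀s (¬¬H(u) ∨ ¬H(s))))
Drive negations inward (¬∀x A ≡ ∃x ¬A, ¬∃x A ≡ ∀x ¬A, De Morgan for ∧/∨):
  (∀y ¬H(y)) ∧ (∀z ¬H(z)) ∨ (∃w ∀x (H(x) ∨ ¬H(w))) ∨ (∃u ∃s (¬H(u) ∧ H(s)))
All bound variables are already distinct, so no renaming is needed.
Extract every quantifier outward, since the variables are now distinct and don't occur free across branches:
  ∀y ∀z ∃w ∀x ∃u ∃s (¬H(y) ∧ ¬H(z) ∨ H(x) ∨ ¬H(w) ∨ ¬H(u) ∧ H(s))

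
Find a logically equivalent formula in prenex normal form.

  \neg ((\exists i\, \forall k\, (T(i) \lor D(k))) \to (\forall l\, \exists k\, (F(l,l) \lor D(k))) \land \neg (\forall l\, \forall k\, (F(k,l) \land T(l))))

Eliminate → and ↔ using ¬ and ∨.
  \neg (\neg (\exists i\, \forall k\, (T(i) \lor D(k))) \lor (\forall l\, \exists k\, (F(l,l) \lor D(k))) \land \neg (\forall l\, \forall k\, (F(k,l) \land T(l))))
Push ¬ through the quantifiers and connectives to reach negation normal form:
  (\exists i\, \forall k\, (T(i) \lor D(k))) \land ((\exists l\, \forall k\, (\neg F(l,l) \land \neg D(k))) \lor (\forall l\, \forall k\, (F(k,l) \land T(l))))
Give each quantifier a distinct variable: k↦a, l↦q, k↦x1.
  (\exists i\, \forall k\, (T(i) \lor D(k))) \land ((\exists l\, \forall a\, (\neg F(l,l) \land \neg D(a))) \lor (\forall q\, \forall x1\, (F(x1,q) \land T(q))))
Extract every quantifier outward, since the variables are now distinct and don't occur free across branches:
  \exists i\, \forall k\, \exists l\, \forall a\, \forall q\, \forall x1\, ((T(i) \lor D(k)) \land (\neg F(l,l) \land \neg D(a) \lor F(x1,q) \land T(q)))

\exists i\, \forall k\, \exists l\, \forall a\, \forall q\, \forall x1\, ((T(i) \lor D(k)) \land (\neg F(l,l) \land \neg D(a) \lor F(x1,q) \land T(q)))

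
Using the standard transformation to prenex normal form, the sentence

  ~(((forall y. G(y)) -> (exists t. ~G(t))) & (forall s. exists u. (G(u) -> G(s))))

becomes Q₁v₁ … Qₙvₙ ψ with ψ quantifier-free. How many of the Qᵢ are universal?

3

Eliminate → and ↔ using ¬ and ∨.
  ~((~(forall y. G(y)) | (exists t. ~G(t))) & (forall s. exists u. (~G(u) | G(s))))
Move each ¬ inward, flipping quantifiers it crosses:
  (forall y. G(y)) & (forall t. G(t)) | (exists s. forall u. (G(u) & ~G(s)))
All bound variables are already distinct, so no renaming is needed.
Extract every quantifier outward, since the variables are now distinct and don't occur free across branches:
  forall y. forall t. exists s. forall u. (G(y) & G(t) | G(u) & ~G(s))
The prefix is forall y forall t exists s forall u: 3 universal, 1 existential.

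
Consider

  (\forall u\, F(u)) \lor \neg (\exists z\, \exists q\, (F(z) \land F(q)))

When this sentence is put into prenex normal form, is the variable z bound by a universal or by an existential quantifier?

universal

Push ¬ through the quantifiers and connectives to reach negation normal form:
  (\forall u\, F(u)) \lor (\forall z\, \forall q\, (\neg F(z) \lor \neg F(q)))
All bound variables are already distinct, so no renaming is needed.
Pull the quantifiers to the front (each side's bound variable is not free in the other side):
  \forall u\, \forall z\, \forall q\, (F(u) \lor \neg F(z) \lor \neg F(q))
The quantifier \exists z sits under an odd number of negations, so it flips to \forall z.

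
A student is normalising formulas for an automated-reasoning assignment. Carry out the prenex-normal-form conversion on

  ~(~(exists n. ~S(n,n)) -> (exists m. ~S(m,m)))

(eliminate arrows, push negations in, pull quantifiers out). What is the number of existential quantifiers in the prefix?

0

Eliminate → and ↔ using ¬ and ∨.
  ~(~~(exists n. ~S(n,n)) | (exists m. ~S(m,m)))
Push ¬ through the quantifiers and connectives to reach negation normal form:
  (forall n. S(n,n)) & (forall m. S(m,m))
All bound variables are already distinct, so no renaming is needed.
Pull the quantifiers to the front (each side's bound variable is not free in the other side):
  forall n. forall m. (S(n,n) & S(m,m))
The prefix is forall n forall m: 2 universal, 0 existential.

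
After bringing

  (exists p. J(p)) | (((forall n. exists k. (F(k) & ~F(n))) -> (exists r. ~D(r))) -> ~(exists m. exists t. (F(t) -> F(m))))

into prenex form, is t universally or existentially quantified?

universal

Rewrite implications/biconditionals: A → B as ¬A ∨ B.
  (exists p. J(p)) | ~(~(forall n. exists k. (F(k) & ~F(n))) | (exists r. ~D(r))) | ~(exists m. exists t. (~F(t) | F(m)))
Move each ¬ inward, flipping quantifiers it crosses:
  (exists p. J(p)) | (forall n. exists k. (F(k) & ~F(n))) & (forall r. D(r)) | (forall m. forall t. (F(t) & ~F(m)))
All bound variables are already distinct, so no renaming is needed.
Pull the quantifiers to the front (each side's bound variable is not free in the other side):
  exists p. forall n. exists k. forall r. forall m. forall t. (J(p) | F(k) & ~F(n) & D(r) | F(t) & ~F(m))
The quantifier exists t sits under an odd number of negations (counting the antecedent side of each →), so it flips to forall t.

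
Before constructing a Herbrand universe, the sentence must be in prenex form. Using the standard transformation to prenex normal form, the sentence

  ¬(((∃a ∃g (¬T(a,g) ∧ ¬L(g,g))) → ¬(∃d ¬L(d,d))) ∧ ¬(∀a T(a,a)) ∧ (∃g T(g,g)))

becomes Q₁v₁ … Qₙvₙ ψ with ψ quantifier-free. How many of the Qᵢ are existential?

3

Rewrite implications/biconditionals: A → B as ¬A ∨ B.
  ¬((¬(∃a ∃g (¬T(a,g) ∧ ¬L(g,g))) ∨ ¬(∃d ¬L(d,d))) ∧ ¬(∀a T(a,a)) ∧ (∃g T(g,g)))
Move each ¬ inward, flipping quantifiers it crosses:
  (∃a ∃g (¬T(a,g) ∧ ¬L(g,g))) ∧ (∃d ¬L(d,d)) ∨ (∀a T(a,a)) ∨ (∀g ¬T(g,g))
Give each quantifier a distinct variable: a↦p, g↦y1.
  (∃a ∃g (¬T(a,g) ∧ ¬L(g,g))) ∧ (∃d ¬L(d,d)) ∨ (∀p T(p,p)) ∨ (∀y1 ¬T(y1,y1))
Finally move all quantifiers to the prefix:
  ∃a ∃g ∃d ∀p ∀y1 (¬T(a,g) ∧ ¬L(g,g) ∧ ¬L(d,d) ∨ T(p,p) ∨ ¬T(y1,y1))
The prefix is ∃a ∃g ∃d ∀p ∀y1: 2 universal, 3 existential.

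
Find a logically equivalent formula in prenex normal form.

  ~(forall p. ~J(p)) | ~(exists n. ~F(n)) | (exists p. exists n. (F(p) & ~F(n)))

exists p. forall n. exists t. exists w1. (J(p) | F(n) | F(t) & ~F(w1))

Drive negations inward (¬∀x A ≡ ∃x ¬A, ¬∃x A ≡ ∀x ¬A, De Morgan for ∧/∨):
  (exists p. J(p)) | (forall n. F(n)) | (exists p. exists n. (F(p) & ~F(n)))
Give each quantifier a distinct variable: p↦t, n↦w1.
  (exists p. J(p)) | (forall n. F(n)) | (exists t. exists w1. (F(t) & ~F(w1)))
Extract every quantifier outward, since the variables are now distinct and don't occur free across branches:
  exists p. forall n. exists t. exists w1. (J(p) | F(n) | F(t) & ~F(w1))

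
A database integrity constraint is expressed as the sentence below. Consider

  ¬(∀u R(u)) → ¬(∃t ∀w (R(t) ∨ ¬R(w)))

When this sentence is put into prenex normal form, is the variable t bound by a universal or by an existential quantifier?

universal

Rewrite implications/biconditionals: A → B as ¬A ∨ B.
  ¬¬(∀u R(u)) ∨ ¬(∃t ∀w (R(t) ∨ ¬R(w)))
Push ¬ through the quantifiers and connectives to reach negation normal form:
  (∀u R(u)) ∨ (∀t ∃w (¬R(t) ∧ R(w)))
All bound variables are already distinct, so no renaming is needed.
Extract every quantifier outward, since the variables are now distinct and don't occur free across branches:
  ∀u ∀t ∃w (R(u) ∨ ¬R(t) ∧ R(w))
The quantifier ∃t sits under an odd number of negations (counting the antecedent side of each →), so it flips to ∀t.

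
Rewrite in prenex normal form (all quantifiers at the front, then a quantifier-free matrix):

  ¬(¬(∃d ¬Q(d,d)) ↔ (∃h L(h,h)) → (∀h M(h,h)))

∀d ∃h ∃x ∀x1 ∀a ∃u (Q(d,d) ∧ L(h,h) ∧ ¬M(x,x) ∨ (¬L(x1,x1) ∨ M(a,a)) ∧ ¬Q(u,u))

Rewrite implications/biconditionals: A → B as ¬A ∨ B; A ↔ B as (¬A ∨ B) ∧ (¬B ∨ A).
  ¬((¬¬(∃d ¬Q(d,d)) ∨ ¬(∃h L(h,h)) ∨ (∀h M(h,h))) ∧ (¬(¬(∃h L(h,h)) ∨ (∀h M(h,h))) ∨ ¬(∃d ¬Q(d,d))))
Push ¬ through the quantifiers and connectives to reach negation normal form:
  (∀d Q(d,d)) ∧ (∃h L(h,h)) ∧ (∃h ¬M(h,h)) ∨ ((∀h ¬L(h,h)) ∨ (∀h M(h,h))) ∧ (∃d ¬Q(d,d))
Give each quantifier a distinct variable: h↦x, h↦x1, h↦a, d↦u.
  (∀d Q(d,d)) ∧ (∃h L(h,h)) ∧ (∃x ¬M(x,x)) ∨ ((∀x1 ¬L(x1,x1)) ∨ (∀a M(a,a))) ∧ (∃u ¬Q(u,u))
Finally move all quantifiers to the prefix:
  ∀d ∃h ∃x ∀x1 ∀a ∃u (Q(d,d) ∧ L(h,h) ∧ ¬M(x,x) ∨ (¬L(x1,x1) ∨ M(a,a)) ∧ ¬Q(u,u))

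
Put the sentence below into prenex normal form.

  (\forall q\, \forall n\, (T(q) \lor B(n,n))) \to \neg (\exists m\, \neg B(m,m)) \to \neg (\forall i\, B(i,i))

\exists q\, \exists n\, \exists m\, \exists i\, (\neg T(q) \land \neg B(n,n) \lor \neg B(m,m) \lor \neg B(i,i))

Eliminate → and ↔ using ¬ and ∨.
  \neg (\forall q\, \forall n\, (T(q) \lor B(n,n))) \lor \neg \neg (\exists m\, \neg B(m,m)) \lor \neg (\forall i\, B(i,i))
Drive negations inward (¬∀x A ≡ ∃x ¬A, ¬∃x A ≡ ∀x ¬A, De Morgan for ∧/∨):
  (\exists q\, \exists n\, (\neg T(q) \land \neg B(n,n))) \lor (\exists m\, \neg B(m,m)) \lor (\exists i\, \neg B(i,i))
All bound variables are already distinct, so no renaming is needed.
Finally move all quantifiers to the prefix:
  \exists q\, \exists n\, \exists m\, \exists i\, (\neg T(q) \land \neg B(n,n) \lor \neg B(m,m) \lor \neg B(i,i))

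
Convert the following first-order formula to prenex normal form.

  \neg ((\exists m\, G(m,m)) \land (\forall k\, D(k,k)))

Push ¬ through the quantifiers and connectives to reach negation normal form:
  (\forall m\, \neg G(m,m)) \lor (\exists k\, \neg D(k,k))
Finally move all quantifiers to the prefix:
  \forall m\, \exists k\, (\neg G(m,m) \lor \neg D(k,k))

\forall m\, \exists k\, (\neg G(m,m) \lor \neg D(k,k))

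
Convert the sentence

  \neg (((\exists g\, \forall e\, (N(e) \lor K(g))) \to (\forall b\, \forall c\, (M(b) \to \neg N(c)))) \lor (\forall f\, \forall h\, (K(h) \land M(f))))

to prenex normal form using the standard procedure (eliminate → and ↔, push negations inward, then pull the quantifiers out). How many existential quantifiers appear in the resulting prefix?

5

Rewrite implications/biconditionals: A → B as ¬A ∨ B.
  \neg (\neg (\exists g\, \forall e\, (N(e) \lor K(g))) \lor (\forall b\, \forall c\, (\neg M(b) \lor \neg N(c))) \lor (\forall f\, \forall h\, (K(h) \land M(f))))
Drive negations inward (¬∀x A ≡ ∃x ¬A, ¬∃x A ≡ ∀x ¬A, De Morgan for ∧/∨):
  (\exists g\, \forall e\, (N(e) \lor K(g))) \land (\exists b\, \exists c\, (M(b) \land N(c))) \land (\exists f\, \exists h\, (\neg K(h) \lor \neg M(f)))
Extract every quantifier outward, since the variables are now distinct and don't occur free across branches:
  \exists g\, \forall e\, \exists b\, \exists c\, \exists f\, \exists h\, ((N(e) \lor K(g)) \land M(b) \land N(c) \land (\neg K(h) \lor \neg M(f)))
The prefix is \exists g \forall e \exists b \exists c \exists f \exists h: 1 universal, 5 existential.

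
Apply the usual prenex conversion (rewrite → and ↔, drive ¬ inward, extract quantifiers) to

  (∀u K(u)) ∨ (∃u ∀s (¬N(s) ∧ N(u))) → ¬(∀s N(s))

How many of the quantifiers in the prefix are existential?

Rewrite implications/biconditionals: A → B as ¬A ∨ B.
  ¬((∀u K(u)) ∨ (∃u ∀s (¬N(s) ∧ N(u)))) ∨ ¬(∀s N(s))
Drive negations inward (¬∀x A ≡ ∃x ¬A, ¬∃x A ≡ ∀x ¬A, De Morgan for ∧/∨):
  (∃u ¬K(u)) ∧ (∀u ∃s (N(s) ∨ ¬N(u))) ∨ (∃s ¬N(s))
Give each quantifier a distinct variable: u↦z1, s↦q.
  (∃u ¬K(u)) ∧ (∀z1 ∃s (N(s) ∨ ¬N(z1))) ∨ (∃q ¬N(q))
Extract every quantifier outward, since the variables are now distinct and don't occur free across branches:
  ∃u ∀z1 ∃s ∃q (¬K(u) ∧ (N(s) ∨ ¬N(z1)) ∨ ¬N(q))
The prefix is ∃u ∀z1 ∃s ∃q: 1 universal, 3 existential.

3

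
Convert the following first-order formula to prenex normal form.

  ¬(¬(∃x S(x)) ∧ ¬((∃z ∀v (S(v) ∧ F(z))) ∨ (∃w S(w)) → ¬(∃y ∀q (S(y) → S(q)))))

∃x ∀z ∃v ∀w ∀y ∃q (S(x) ∨ (¬S(v) ∨ ¬F(z)) ∧ ¬S(w) ∨ S(y) ∧ ¬S(q))

First replace A → B with ¬A ∨ B.
  ¬(¬(∃x S(x)) ∧ ¬(¬((∃z ∀v (S(v) ∧ F(z))) ∨ (∃w S(w))) ∨ ¬(∃y ∀q (¬S(y) ∨ S(q)))))
Push ¬ through the quantifiers and connectives to reach negation normal form:
  (∃x S(x)) ∨ (∀z ∃v (¬S(v) ∨ ¬F(z))) ∧ (∀w ¬S(w)) ∨ (∀y ∃q (S(y) ∧ ¬S(q)))
Extract every quantifier outward, since the variables are now distinct and don't occur free across branches:
  ∃x ∀z ∃v ∀w ∀y ∃q (S(x) ∨ (¬S(v) ∨ ¬F(z)) ∧ ¬S(w) ∨ S(y) ∧ ¬S(q))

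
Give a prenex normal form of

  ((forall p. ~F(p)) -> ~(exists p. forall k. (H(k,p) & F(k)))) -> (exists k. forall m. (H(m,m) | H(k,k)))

forall p. exists b. forall k. exists x. forall m. (~F(p) & H(k,b) & F(k) | H(m,m) | H(x,x))

Rewrite implications/biconditionals: A → B as ¬A ∨ B.
  ~(~(forall p. ~F(p)) | ~(exists p. forall k. (H(k,p) & F(k)))) | (exists k. forall m. (H(m,m) | H(k,k)))
Push ¬ through the quantifiers and connectives to reach negation normal form:
  (forall p. ~F(p)) & (exists p. forall k. (H(k,p) & F(k))) | (exists k. forall m. (H(m,m) | H(k,k)))
Standardize variables apart so no two quantifiers bind the same name: p↦b, k↦x.
  (forall p. ~F(p)) & (exists b. forall k. (H(k,b) & F(k))) | (exists x. forall m. (H(m,m) | H(x,x)))
Pull the quantifiers to the front (each side's bound variable is not free in the other side):
  forall p. exists b. forall k. exists x. forall m. (~F(p) & H(k,b) & F(k) | H(m,m) | H(x,x))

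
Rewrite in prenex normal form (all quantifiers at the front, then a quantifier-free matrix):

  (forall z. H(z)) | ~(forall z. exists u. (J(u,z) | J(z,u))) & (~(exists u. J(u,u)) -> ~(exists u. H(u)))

Rewrite implications/biconditionals: A → B as ¬A ∨ B.
  (forall z. H(z)) | ~(forall z. exists u. (J(u,z) | J(z,u))) & (~~(exists u. J(u,u)) | ~(exists u. H(u)))
Drive negations inward (¬∀x A ≡ ∃x ¬A, ¬∃x A ≡ ∀x ¬A, De Morgan for ∧/∨):
  (forall z. H(z)) | (exists z. forall u. (~J(u,z) & ~J(z,u))) & ((exists u. J(u,u)) | (forall u. ~H(u)))
Give each quantifier a distinct variable: z↦p, u↦x1, u↦a.
  (forall z. H(z)) | (exists p. forall u. (~J(u,p) & ~J(p,u))) & ((exists x1. J(x1,x1)) | (forall a. ~H(a)))
Finally move all quantifiers to the prefix:
  forall z. exists p. forall u. exists x1. forall a. (H(z) | ~J(u,p) & ~J(p,u) & (J(x1,x1) | ~H(a)))

forall z. exists p. forall u. exists x1. forall a. (H(z) | ~J(u,p) & ~J(p,u) & (J(x1,x1) | ~H(a)))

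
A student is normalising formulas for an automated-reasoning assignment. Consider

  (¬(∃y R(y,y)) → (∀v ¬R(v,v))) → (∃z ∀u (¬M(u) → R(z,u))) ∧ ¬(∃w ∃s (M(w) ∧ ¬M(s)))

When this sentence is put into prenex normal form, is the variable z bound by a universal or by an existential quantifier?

existential

Rewrite implications/biconditionals: A → B as ¬A ∨ B.
  ¬(¬¬(∃y R(y,y)) ∨ (∀v ¬R(v,v))) ∨ (∃z ∀u (¬¬M(u) ∨ R(z,u))) ∧ ¬(∃w ∃s (M(w) ∧ ¬M(s)))
Drive negations inward (¬∀x A ≡ ∃x ¬A, ¬∃x A ≡ ∀x ¬A, De Morgan for ∧/∨):
  (∀y ¬R(y,y)) ∧ (∃v R(v,v)) ∨ (∃z ∀u (M(u) ∨ R(z,u))) ∧ (∀w ∀s (¬M(w) ∨ M(s)))
Extract every quantifier outward, since the variables are now distinct and don't occur free across branches:
  ∀y ∃v ∃z ∀u ∀w ∀s (¬R(y,y) ∧ R(v,v) ∨ (M(u) ∨ R(z,u)) ∧ (¬M(w) ∨ M(s)))
The quantifier ∃z sits under an even number of negations (counting the antecedent side of each →), so it remains existential.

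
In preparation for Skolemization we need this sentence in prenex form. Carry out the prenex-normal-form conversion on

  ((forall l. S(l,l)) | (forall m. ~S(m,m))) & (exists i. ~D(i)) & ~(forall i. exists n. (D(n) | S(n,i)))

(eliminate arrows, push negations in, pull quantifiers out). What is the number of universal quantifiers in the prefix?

3

Move each ¬ inward, flipping quantifiers it crosses:
  ((forall l. S(l,l)) | (forall m. ~S(m,m))) & (exists i. ~D(i)) & (exists i. forall n. (~D(n) & ~S(n,i)))
Give each quantifier a distinct variable: i↦v1.
  ((forall l. S(l,l)) | (forall m. ~S(m,m))) & (exists i. ~D(i)) & (exists v1. forall n. (~D(n) & ~S(n,v1)))
Finally move all quantifiers to the prefix:
  forall l. forall m. exists i. exists v1. forall n. ((S(l,l) | ~S(m,m)) & ~D(i) & ~D(n) & ~S(n,v1))
The prefix is forall l forall m exists i exists v1 forall n: 3 universal, 2 existential.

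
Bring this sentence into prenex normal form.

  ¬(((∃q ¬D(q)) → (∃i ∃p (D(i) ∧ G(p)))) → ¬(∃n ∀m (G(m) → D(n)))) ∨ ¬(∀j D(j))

Eliminate → and ↔ using ¬ and ∨.
  ¬(¬(¬(∃q ¬D(q)) ∨ (∃i ∃p (D(i) ∧ G(p)))) ∨ ¬(∃n ∀m (¬G(m) ∨ D(n)))) ∨ ¬(∀j D(j))
Drive negations inward (¬∀x A ≡ ∃x ¬A, ¬∃x A ≡ ∀x ¬A, De Morgan for ∧/∨):
  ((∀q D(q)) ∨ (∃i ∃p (D(i) ∧ G(p)))) ∧ (∃n ∀m (¬G(m) ∨ D(n))) ∨ (∃j ¬D(j))
Finally move all quantifiers to the prefix:
  ∀q ∃i ∃p ∃n ∀m ∃j ((D(q) ∨ D(i) ∧ G(p)) ∧ (¬G(m) ∨ D(n)) ∨ ¬D(j))

∀q ∃i ∃p ∃n ∀m ∃j ((D(q) ∨ D(i) ∧ G(p)) ∧ (¬G(m) ∨ D(n)) ∨ ¬D(j))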